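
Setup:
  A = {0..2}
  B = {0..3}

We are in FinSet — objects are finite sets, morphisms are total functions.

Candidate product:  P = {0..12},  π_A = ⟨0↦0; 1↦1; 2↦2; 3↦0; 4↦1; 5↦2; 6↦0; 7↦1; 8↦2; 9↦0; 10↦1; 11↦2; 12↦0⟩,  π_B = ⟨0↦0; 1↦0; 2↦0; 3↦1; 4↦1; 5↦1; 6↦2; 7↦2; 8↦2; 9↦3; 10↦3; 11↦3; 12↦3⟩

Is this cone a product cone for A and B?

Answer: NOT A VALID PRODUCT — |P|=13 ≠ |A|·|B|=12

Work:
|A|·|B| = 3·4 = 12;  |P| = 13
  → cardinalities differ; no bijection possible.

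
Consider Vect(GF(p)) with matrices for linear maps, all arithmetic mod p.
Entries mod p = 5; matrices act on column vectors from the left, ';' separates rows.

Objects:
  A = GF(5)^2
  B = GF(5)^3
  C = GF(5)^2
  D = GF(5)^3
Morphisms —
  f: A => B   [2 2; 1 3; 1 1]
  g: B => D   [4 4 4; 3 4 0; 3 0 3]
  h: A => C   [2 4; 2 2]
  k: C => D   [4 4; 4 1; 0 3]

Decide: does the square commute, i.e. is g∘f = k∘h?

Answer: DOES NOT COMMUTE

Derivation:
Along f;g (path 1):
  e0=(1,0) f=>(2,1,1) g=>(1,0,4)
  e1=(0,1) f=>(2,3,1) g=>(4,3,4)
  result₁ = [1 4; 0 3; 4 4]
Along h;k (path 2):
  e0=(1,0) h=>(2,2) k=>(1,0,1)
  e1=(0,1) h=>(4,2) k=>(4,3,1)
  result₂ = [1 4; 0 3; 1 1]
Equal? differ; not commutative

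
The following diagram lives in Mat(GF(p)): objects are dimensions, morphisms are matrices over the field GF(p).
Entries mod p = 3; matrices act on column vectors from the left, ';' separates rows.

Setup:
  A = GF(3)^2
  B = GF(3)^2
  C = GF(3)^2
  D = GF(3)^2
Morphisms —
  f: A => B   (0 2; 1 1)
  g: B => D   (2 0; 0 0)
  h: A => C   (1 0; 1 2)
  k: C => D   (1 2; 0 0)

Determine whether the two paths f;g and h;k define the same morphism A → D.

Answer: COMMUTES

Derivation:
1) trace f;g:
  e0=(1,0) f=>(0,1) g=>(0,0)
  e1=(0,1) f=>(2,1) g=>(1,0)
  result₁ = (0 1; 0 0)
2) trace h;k:
  e0=(1,0) h=>(1,1) k=>(0,0)
  e1=(0,1) h=>(0,2) k=>(1,0)
  result₂ = (0 1; 0 0)
Equal? same morphism ✓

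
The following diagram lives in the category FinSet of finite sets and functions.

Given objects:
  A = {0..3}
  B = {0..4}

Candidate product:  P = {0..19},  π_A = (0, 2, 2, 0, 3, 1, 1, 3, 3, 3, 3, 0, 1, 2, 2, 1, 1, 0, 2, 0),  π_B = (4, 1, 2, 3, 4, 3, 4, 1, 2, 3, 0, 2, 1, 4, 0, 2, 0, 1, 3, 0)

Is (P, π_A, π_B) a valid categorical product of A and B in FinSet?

Answer: VALID PRODUCT

Trace:
|A|·|B| = 4·5 = 20;  |P| = 20
Check the pairing map k ↦ (π_A(k), π_B(k)):
  0 -> (0,4)
  1 -> (2,1)
  2 -> (2,2)
  3 -> (0,3)
  4 -> (3,4)
  5 -> (1,3)
  6 -> (1,4)
  7 -> (3,1)
  8 -> (3,2)
  9 -> (3,3)
  10 -> (3,0)
  11 -> (0,2)
  12 -> (1,1)
  13 -> (2,4)
  14 -> (2,0)
  15 -> (1,2)
  16 -> (1,0)
  17 -> (0,1)
  18 -> (2,3)
  19 -> (0,0)
distinct pairs in image: 20 / 20 needed
  → bijection onto A×B; projections well-typed.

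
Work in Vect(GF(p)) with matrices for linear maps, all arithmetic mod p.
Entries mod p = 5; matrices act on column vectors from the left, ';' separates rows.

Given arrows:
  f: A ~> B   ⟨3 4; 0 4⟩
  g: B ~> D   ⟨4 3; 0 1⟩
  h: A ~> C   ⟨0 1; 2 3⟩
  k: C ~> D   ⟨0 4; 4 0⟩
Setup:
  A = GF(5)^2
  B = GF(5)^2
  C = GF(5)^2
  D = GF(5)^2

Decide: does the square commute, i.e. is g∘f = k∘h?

Along f;g (path 1):
  e0=[1,0] f~>[3,0] g~>[2,0]
  e1=[0,1] f~>[4,4] g~>[3,4]
  ⟦path⟧₁ = ⟨2 3; 0 4⟩
Along h;k (path 2):
  e0=[1,0] h~>[0,2] k~>[3,0]
  e1=[0,1] h~>[1,3] k~>[2,4]
  ⟦path⟧₂ = ⟨3 2; 0 4⟩
Equal? differ; not commutative

Answer: DOES NOT COMMUTE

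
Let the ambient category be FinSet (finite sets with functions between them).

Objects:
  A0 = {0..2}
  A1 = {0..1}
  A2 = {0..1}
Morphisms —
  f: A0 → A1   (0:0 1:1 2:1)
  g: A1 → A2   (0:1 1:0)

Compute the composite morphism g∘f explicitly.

Answer: (0:1 1:0 2:0)

Derivation:
  0 f→0 g→1
  1 f→1 g→0
  2 f→1 g→0
composite: (0:1 1:0 2:0)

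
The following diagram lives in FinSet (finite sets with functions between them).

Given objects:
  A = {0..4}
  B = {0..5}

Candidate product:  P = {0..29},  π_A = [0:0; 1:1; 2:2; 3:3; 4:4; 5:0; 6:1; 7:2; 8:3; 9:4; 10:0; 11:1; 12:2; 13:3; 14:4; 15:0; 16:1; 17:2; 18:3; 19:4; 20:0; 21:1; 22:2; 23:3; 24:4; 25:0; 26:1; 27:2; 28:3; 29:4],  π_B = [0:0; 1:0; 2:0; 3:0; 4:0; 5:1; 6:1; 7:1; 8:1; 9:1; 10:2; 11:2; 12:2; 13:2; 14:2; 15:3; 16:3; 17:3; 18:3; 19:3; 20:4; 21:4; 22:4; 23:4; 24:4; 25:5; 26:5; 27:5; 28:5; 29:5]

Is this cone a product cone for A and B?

Answer: VALID PRODUCT

Trace:
|A|·|B| = 5·6 = 30;  |P| = 30
Check the pairing map k ↦ (π_A(k), π_B(k)):
  0 : (0,0)
  1 : (1,0)
  2 : (2,0)
  3 : (3,0)
  4 : (4,0)
  5 : (0,1)
  6 : (1,1)
  7 : (2,1)
  8 : (3,1)
  9 : (4,1)
  10 : (0,2)
  11 : (1,2)
  12 : (2,2)
  13 : (3,2)
  14 : (4,2)
  15 : (0,3)
  16 : (1,3)
  17 : (2,3)
  18 : (3,3)
  19 : (4,3)
  20 : (0,4)
  21 : (1,4)
  22 : (2,4)
  23 : (3,4)
  24 : (4,4)
  25 : (0,5)
  26 : (1,5)
  27 : (2,5)
  28 : (3,5)
  29 : (4,5)
distinct pairs in image: 30 / 30 needed
  → bijection onto A×B; projections well-typed.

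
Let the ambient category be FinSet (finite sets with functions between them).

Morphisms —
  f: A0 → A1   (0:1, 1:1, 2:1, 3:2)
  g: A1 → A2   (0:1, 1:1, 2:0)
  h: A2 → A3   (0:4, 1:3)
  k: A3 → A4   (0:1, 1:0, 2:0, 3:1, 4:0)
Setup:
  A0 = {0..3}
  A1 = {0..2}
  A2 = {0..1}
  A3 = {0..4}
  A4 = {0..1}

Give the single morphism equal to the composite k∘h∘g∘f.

  0 f→1 g→1 h→3 k→1
  1 f→1 g→1 h→3 k→1
  2 f→1 g→1 h→3 k→1
  3 f→2 g→0 h→4 k→0
result: (0:1, 1:1, 2:1, 3:0)

Answer: (0:1, 1:1, 2:1, 3:0)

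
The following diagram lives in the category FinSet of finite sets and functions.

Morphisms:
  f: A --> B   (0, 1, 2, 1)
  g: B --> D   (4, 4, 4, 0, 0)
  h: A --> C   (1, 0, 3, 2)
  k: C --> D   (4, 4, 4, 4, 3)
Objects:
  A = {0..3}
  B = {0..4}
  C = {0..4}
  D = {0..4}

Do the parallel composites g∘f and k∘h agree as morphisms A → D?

Along f;g (path 1):
  0 f-->0 g-->4
  1 f-->1 g-->4
  2 f-->2 g-->4
  3 f-->1 g-->4
  composite₁ = (4, 4, 4, 4)
Along h;k (path 2):
  0 h-->1 k-->4
  1 h-->0 k-->4
  2 h-->3 k-->4
  3 h-->2 k-->4
  composite₂ = (4, 4, 4, 4)
Equal? YES — commutes

Answer: COMMUTES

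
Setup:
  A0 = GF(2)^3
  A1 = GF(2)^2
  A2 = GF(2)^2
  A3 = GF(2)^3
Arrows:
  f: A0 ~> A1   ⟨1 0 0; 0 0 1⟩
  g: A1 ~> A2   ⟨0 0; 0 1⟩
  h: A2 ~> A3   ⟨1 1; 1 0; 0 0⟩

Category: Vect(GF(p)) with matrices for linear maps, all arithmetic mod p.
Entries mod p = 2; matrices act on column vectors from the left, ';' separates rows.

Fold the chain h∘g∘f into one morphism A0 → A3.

  e0=[1,0,0] f~>[1,0] g~>[0,0] h~>[0,0,0]
  e1=[0,1,0] f~>[0,0] g~>[0,0] h~>[0,0,0]
  e2=[0,0,1] f~>[0,1] g~>[0,1] h~>[1,0,0]
result: ⟨0 0 1; 0 0 0; 0 0 0⟩

Answer: ⟨0 0 1; 0 0 0; 0 0 0⟩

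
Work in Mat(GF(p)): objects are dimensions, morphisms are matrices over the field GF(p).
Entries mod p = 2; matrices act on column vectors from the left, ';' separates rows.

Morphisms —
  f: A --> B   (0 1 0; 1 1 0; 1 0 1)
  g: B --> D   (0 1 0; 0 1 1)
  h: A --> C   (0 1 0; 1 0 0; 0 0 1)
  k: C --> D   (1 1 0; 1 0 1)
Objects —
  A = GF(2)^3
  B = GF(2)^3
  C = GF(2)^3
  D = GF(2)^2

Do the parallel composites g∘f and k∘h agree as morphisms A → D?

Path 1 = f;g:
  e0=⟨1,0,0⟩ f-->⟨0,1,1⟩ g-->⟨1,0⟩
  e1=⟨0,1,0⟩ f-->⟨1,1,0⟩ g-->⟨1,1⟩
  e2=⟨0,0,1⟩ f-->⟨0,0,1⟩ g-->⟨0,1⟩
  ⟦path⟧₁ = (1 1 0; 0 1 1)
Path 2 = h;k:
  e0=⟨1,0,0⟩ h-->⟨0,1,0⟩ k-->⟨1,0⟩
  e1=⟨0,1,0⟩ h-->⟨1,0,0⟩ k-->⟨1,1⟩
  e2=⟨0,0,1⟩ h-->⟨0,0,1⟩ k-->⟨0,1⟩
  ⟦path⟧₂ = (1 1 0; 0 1 1)
Equal? YES — commutes

Answer: COMMUTES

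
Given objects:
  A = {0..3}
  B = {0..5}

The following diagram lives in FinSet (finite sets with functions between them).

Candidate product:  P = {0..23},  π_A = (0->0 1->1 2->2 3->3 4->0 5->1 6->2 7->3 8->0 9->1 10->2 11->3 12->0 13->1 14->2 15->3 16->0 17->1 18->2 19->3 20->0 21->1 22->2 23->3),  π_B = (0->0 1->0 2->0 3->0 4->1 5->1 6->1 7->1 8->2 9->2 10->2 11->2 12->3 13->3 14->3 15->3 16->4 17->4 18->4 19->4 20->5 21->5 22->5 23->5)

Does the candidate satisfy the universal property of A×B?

|A|·|B| = 4·6 = 24;  |P| = 24
Check the pairing map k ↦ (π_A(k), π_B(k)):
  0 -> (0,0)
  1 -> (1,0)
  2 -> (2,0)
  3 -> (3,0)
  4 -> (0,1)
  5 -> (1,1)
  6 -> (2,1)
  7 -> (3,1)
  8 -> (0,2)
  9 -> (1,2)
  10 -> (2,2)
  11 -> (3,2)
  12 -> (0,3)
  13 -> (1,3)
  14 -> (2,3)
  15 -> (3,3)
  16 -> (0,4)
  17 -> (1,4)
  18 -> (2,4)
  19 -> (3,4)
  20 -> (0,5)
  21 -> (1,5)
  22 -> (2,5)
  23 -> (3,5)
distinct pairs in image: 24 / 24 needed
  → bijection onto A×B; projections well-typed.

Answer: VALID PRODUCT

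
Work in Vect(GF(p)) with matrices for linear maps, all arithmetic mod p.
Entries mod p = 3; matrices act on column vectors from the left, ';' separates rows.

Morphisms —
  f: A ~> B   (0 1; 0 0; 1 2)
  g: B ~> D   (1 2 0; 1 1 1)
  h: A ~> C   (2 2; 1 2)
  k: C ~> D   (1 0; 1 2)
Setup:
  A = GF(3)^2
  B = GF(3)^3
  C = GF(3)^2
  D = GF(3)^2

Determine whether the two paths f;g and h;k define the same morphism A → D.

Path 1 = f;g:
  e0=⟨1,0⟩ f~>⟨0,0,1⟩ g~>⟨0,1⟩
  e1=⟨0,1⟩ f~>⟨1,0,2⟩ g~>⟨1,0⟩
  result₁ = (0 1; 1 0)
Path 2 = h;k:
  e0=⟨1,0⟩ h~>⟨2,1⟩ k~>⟨2,1⟩
  e1=⟨0,1⟩ h~>⟨2,2⟩ k~>⟨2,0⟩
  result₂ = (2 2; 1 0)
Equal? NO — does not commute

Answer: DOES NOT COMMUTE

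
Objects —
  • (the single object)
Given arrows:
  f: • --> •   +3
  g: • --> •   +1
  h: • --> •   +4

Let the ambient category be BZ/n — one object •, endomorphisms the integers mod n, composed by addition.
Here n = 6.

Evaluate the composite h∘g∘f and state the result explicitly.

  0 +3≡3 +1≡4 +4≡2  (mod 6)
⟦path⟧: +2

Answer: +2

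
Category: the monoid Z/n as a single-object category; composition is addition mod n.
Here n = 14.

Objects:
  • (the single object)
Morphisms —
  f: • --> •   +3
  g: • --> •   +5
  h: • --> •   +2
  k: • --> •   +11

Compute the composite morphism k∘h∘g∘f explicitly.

Answer: +7

Trace:
  0 +3≡3 +5≡8 +2≡10 +11≡7  (mod 14)
composite: +7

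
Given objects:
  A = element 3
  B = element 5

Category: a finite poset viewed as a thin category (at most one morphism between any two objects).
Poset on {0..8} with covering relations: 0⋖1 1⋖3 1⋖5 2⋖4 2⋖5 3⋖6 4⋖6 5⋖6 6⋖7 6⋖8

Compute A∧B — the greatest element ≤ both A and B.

Answer: A∧B = 1

Derivation:
Common predecessors of 3,5: {0,1}
  0 ≤ 1
  1 ≤ 1
glb = 1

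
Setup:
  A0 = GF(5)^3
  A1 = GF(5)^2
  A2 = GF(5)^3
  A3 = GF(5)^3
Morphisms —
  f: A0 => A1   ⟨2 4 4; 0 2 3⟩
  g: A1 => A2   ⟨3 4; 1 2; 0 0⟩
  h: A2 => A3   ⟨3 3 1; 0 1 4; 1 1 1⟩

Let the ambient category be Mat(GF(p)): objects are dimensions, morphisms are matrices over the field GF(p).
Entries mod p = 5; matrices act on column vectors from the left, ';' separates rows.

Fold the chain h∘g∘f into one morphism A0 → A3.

  e0=⟨1,0,0⟩ f=>⟨2,0⟩ g=>⟨1,2,0⟩ h=>⟨4,2,3⟩
  e1=⟨0,1,0⟩ f=>⟨4,2⟩ g=>⟨0,3,0⟩ h=>⟨4,3,3⟩
  e2=⟨0,0,1⟩ f=>⟨4,3⟩ g=>⟨4,0,0⟩ h=>⟨2,0,4⟩
⟦path⟧: ⟨4 4 2; 2 3 0; 3 3 4⟩

Answer: ⟨4 4 2; 2 3 0; 3 3 4⟩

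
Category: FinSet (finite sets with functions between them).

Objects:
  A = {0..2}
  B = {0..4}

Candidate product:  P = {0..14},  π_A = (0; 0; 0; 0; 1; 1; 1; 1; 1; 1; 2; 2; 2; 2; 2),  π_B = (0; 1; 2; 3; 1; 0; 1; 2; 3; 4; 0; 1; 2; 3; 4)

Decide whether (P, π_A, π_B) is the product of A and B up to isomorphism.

Answer: NOT A VALID PRODUCT — duplicate pair at indices 6,4

Derivation:
|A|·|B| = 3·5 = 15;  |P| = 15
Check the pairing map k ↦ (π_A(k), π_B(k)):
  0 ↦ (0,0)
  1 ↦ (0,1)
  2 ↦ (0,2)
  3 ↦ (0,3)
  4 ↦ (1,1)
  5 ↦ (1,0)
  6 ↦ (1,1)  ✗ repeats pair of k=4
  7 ↦ (1,2)
  8 ↦ (1,3)
  9 ↦ (1,4)
  10 ↦ (2,0)
  11 ↦ (2,1)
  12 ↦ (2,2)
  13 ↦ (2,3)
  14 ↦ (2,4)
distinct pairs in image: 14 / 15 needed
  → (1,1) hit at k=4 and k=6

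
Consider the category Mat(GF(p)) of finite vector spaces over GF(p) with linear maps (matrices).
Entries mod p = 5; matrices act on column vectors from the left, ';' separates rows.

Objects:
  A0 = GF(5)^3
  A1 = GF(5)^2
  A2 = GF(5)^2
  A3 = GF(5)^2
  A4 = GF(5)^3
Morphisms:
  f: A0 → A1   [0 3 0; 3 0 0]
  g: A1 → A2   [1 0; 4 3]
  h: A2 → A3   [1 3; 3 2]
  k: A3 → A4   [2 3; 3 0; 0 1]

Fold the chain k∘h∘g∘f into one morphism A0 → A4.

  e0=⟨1,0,0⟩ f→⟨0,3⟩ g→⟨0,4⟩ h→⟨2,3⟩ k→⟨3,1,3⟩
  e1=⟨0,1,0⟩ f→⟨3,0⟩ g→⟨3,2⟩ h→⟨4,3⟩ k→⟨2,2,3⟩
  e2=⟨0,0,1⟩ f→⟨0,0⟩ g→⟨0,0⟩ h→⟨0,0⟩ k→⟨0,0,0⟩
result: [3 2 0; 1 2 0; 3 3 0]

Answer: [3 2 0; 1 2 0; 3 3 0]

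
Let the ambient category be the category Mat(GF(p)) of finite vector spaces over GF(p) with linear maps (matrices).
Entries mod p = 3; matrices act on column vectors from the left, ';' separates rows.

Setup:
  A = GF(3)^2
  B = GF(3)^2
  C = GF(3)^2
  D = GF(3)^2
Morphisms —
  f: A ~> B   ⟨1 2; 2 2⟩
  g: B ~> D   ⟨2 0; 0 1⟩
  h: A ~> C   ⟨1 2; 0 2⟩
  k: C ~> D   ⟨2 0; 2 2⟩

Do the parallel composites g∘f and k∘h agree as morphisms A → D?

Answer: COMMUTES

Derivation:
1) trace f;g:
  e0=[1,0] f~>[1,2] g~>[2,2]
  e1=[0,1] f~>[2,2] g~>[1,2]
  composite₁ = ⟨2 1; 2 2⟩
2) trace h;k:
  e0=[1,0] h~>[1,0] k~>[2,2]
  e1=[0,1] h~>[2,2] k~>[1,2]
  composite₂ = ⟨2 1; 2 2⟩
Equal? same morphism ✓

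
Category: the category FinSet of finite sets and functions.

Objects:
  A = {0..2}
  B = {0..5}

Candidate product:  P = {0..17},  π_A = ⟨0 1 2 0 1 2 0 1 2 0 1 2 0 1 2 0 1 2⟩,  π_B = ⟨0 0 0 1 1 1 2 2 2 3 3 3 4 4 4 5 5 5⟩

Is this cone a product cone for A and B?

|A|·|B| = 3·6 = 18;  |P| = 18
Check the pairing map k ↦ (π_A(k), π_B(k)):
  0 ↦ (0,0)
  1 ↦ (1,0)
  2 ↦ (2,0)
  3 ↦ (0,1)
  4 ↦ (1,1)
  5 ↦ (2,1)
  6 ↦ (0,2)
  7 ↦ (1,2)
  8 ↦ (2,2)
  9 ↦ (0,3)
  10 ↦ (1,3)
  11 ↦ (2,3)
  12 ↦ (0,4)
  13 ↦ (1,4)
  14 ↦ (2,4)
  15 ↦ (0,5)
  16 ↦ (1,5)
  17 ↦ (2,5)
distinct pairs in image: 18 / 18 needed
  → bijection onto A×B; projections well-typed.

Answer: VALID PRODUCT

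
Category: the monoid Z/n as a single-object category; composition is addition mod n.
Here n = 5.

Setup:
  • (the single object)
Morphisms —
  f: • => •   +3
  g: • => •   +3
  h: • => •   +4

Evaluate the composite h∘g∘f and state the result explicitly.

  0 +3≡3 +3≡1 +4≡0  (mod 5)
⟦path⟧: +0

Answer: +0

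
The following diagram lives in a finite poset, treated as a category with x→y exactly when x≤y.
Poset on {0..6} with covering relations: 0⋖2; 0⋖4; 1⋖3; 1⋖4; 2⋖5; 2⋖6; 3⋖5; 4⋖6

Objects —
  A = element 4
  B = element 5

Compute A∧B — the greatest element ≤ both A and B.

Answer: NO MEET EXISTS

Trace:
Lower bounds of A=4 and B=5: {0,1}
  maximal lower bounds 0 and 1 are incomparable: neither 0<=1 nor 1<=0
→ no greatest lower bound exists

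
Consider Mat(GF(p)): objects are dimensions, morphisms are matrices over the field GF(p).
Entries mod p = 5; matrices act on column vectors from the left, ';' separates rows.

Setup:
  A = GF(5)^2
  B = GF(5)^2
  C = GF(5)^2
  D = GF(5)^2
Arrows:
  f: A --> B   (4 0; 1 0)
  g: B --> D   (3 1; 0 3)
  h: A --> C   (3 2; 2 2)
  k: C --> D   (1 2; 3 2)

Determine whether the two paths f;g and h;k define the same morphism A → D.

Along f;g (path 1):
  e0=[1,0] f-->[4,1] g-->[3,3]
  e1=[0,1] f-->[0,0] g-->[0,0]
  result₁ = (3 0; 3 0)
Along h;k (path 2):
  e0=[1,0] h-->[3,2] k-->[2,3]
  e1=[0,1] h-->[2,2] k-->[1,0]
  result₂ = (2 1; 3 0)
Equal? distinct morphisms ✗

Answer: DOES NOT COMMUTE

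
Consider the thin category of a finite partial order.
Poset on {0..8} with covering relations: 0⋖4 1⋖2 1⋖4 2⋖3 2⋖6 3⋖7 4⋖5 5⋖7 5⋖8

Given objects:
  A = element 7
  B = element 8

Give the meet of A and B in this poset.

Common predecessors of 7,8: {0,1,4,5}
  0 ⊑ 5
  1 ⊑ 5
  4 ⊑ 5
  5 ⊑ 5
glb = 5

Answer: A∧B = 5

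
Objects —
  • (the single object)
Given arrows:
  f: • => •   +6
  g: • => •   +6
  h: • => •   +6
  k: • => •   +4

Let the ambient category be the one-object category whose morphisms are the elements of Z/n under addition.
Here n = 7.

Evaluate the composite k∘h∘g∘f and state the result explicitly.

  0 +6≡6 +6≡5 +6≡4 +4≡1  (mod 7)
composite: +1

Answer: +1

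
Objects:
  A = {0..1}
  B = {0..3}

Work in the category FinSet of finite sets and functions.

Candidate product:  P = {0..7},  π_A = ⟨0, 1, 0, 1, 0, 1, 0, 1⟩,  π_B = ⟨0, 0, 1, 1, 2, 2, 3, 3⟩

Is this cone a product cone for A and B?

|A|·|B| = 2·4 = 8;  |P| = 8
Check the pairing map k ↦ (π_A(k), π_B(k)):
  0 : (0,0)
  1 : (1,0)
  2 : (0,1)
  3 : (1,1)
  4 : (0,2)
  5 : (1,2)
  6 : (0,3)
  7 : (1,3)
distinct pairs in image: 8 / 8 needed
  → bijection onto A×B; projections well-typed.

Answer: VALID PRODUCT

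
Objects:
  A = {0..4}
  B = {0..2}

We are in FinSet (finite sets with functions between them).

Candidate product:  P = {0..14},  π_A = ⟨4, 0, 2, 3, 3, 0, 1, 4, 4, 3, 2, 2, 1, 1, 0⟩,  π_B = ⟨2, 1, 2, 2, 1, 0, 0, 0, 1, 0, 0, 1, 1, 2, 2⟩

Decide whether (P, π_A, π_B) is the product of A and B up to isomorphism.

Answer: VALID PRODUCT

Work:
|A|·|B| = 5·3 = 15;  |P| = 15
Check the pairing map k ↦ (π_A(k), π_B(k)):
  0 -> (4,2)
  1 -> (0,1)
  2 -> (2,2)
  3 -> (3,2)
  4 -> (3,1)
  5 -> (0,0)
  6 -> (1,0)
  7 -> (4,0)
  8 -> (4,1)
  9 -> (3,0)
  10 -> (2,0)
  11 -> (2,1)
  12 -> (1,1)
  13 -> (1,2)
  14 -> (0,2)
distinct pairs in image: 15 / 15 needed
  → bijection onto A×B; projections well-typed.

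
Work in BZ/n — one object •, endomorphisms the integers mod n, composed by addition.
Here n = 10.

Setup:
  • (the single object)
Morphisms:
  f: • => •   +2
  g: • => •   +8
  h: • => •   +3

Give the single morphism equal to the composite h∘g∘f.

  0 +2≡2 +8≡0 +3≡3  (mod 10)
result: +3

Answer: +3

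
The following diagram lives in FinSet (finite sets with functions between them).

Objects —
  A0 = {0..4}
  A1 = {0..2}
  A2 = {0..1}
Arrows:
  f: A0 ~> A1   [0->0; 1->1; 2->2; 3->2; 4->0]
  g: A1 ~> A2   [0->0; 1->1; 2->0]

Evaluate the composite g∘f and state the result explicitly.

Answer: [0->0; 1->1; 2->0; 3->0; 4->0]

Work:
  0 f~>0 g~>0
  1 f~>1 g~>1
  2 f~>2 g~>0
  3 f~>2 g~>0
  4 f~>0 g~>0
composite: [0->0; 1->1; 2->0; 3->0; 4->0]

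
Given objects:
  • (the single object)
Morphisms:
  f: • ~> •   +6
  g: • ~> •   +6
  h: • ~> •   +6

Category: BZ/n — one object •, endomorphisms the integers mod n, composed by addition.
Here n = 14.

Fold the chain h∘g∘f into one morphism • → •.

  0 +6≡6 +6≡12 +6≡4  (mod 14)
composite: +4

Answer: +4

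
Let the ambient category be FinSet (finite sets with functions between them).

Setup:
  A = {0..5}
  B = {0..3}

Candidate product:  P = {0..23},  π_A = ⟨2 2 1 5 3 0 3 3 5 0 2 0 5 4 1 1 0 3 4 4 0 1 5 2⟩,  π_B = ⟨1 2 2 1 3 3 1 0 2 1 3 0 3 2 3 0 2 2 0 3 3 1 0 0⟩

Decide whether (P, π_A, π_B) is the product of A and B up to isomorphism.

|A|·|B| = 6·4 = 24;  |P| = 24
Check the pairing map k ↦ (π_A(k), π_B(k)):
  0 ↦ (2,1)
  1 ↦ (2,2)
  2 ↦ (1,2)
  3 ↦ (5,1)
  4 ↦ (3,3)
  5 ↦ (0,3)
  6 ↦ (3,1)
  7 ↦ (3,0)
  8 ↦ (5,2)
  9 ↦ (0,1)
  10 ↦ (2,3)
  11 ↦ (0,0)
  12 ↦ (5,3)
  13 ↦ (4,2)
  14 ↦ (1,3)
  15 ↦ (1,0)
  16 ↦ (0,2)
  17 ↦ (3,2)
  18 ↦ (4,0)
  19 ↦ (4,3)
  20 ↦ (0,3)  ✗ repeats pair of k=5
  21 ↦ (1,1)
  22 ↦ (5,0)
  23 ↦ (2,0)
distinct pairs in image: 23 / 24 needed
  → (0,3) hit at k=5 and k=20

Answer: NOT A VALID PRODUCT — duplicate pair at indices 5,20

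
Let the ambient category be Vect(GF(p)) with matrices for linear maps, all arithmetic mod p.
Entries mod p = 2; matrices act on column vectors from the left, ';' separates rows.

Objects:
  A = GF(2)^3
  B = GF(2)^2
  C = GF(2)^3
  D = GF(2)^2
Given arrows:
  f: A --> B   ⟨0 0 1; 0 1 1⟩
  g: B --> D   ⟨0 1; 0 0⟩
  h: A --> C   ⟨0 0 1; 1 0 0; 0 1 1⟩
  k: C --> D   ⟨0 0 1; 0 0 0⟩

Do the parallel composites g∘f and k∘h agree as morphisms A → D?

Answer: COMMUTES

Derivation:
Path 1 = f;g:
  e0=⟨1,0,0⟩ f-->⟨0,0⟩ g-->⟨0,0⟩
  e1=⟨0,1,0⟩ f-->⟨0,1⟩ g-->⟨1,0⟩
  e2=⟨0,0,1⟩ f-->⟨1,1⟩ g-->⟨1,0⟩
  composite₁ = ⟨0 1 1; 0 0 0⟩
Path 2 = h;k:
  e0=⟨1,0,0⟩ h-->⟨0,1,0⟩ k-->⟨0,0⟩
  e1=⟨0,1,0⟩ h-->⟨0,0,1⟩ k-->⟨1,0⟩
  e2=⟨0,0,1⟩ h-->⟨1,0,1⟩ k-->⟨1,0⟩
  composite₂ = ⟨0 1 1; 0 0 0⟩
Equal? equal; square commutes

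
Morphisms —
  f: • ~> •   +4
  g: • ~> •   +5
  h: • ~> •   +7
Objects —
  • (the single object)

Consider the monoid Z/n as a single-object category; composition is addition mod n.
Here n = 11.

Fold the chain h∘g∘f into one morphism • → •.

Answer: +5

Derivation:
  0 +4≡4 +5≡9 +7≡5  (mod 11)
composite: +5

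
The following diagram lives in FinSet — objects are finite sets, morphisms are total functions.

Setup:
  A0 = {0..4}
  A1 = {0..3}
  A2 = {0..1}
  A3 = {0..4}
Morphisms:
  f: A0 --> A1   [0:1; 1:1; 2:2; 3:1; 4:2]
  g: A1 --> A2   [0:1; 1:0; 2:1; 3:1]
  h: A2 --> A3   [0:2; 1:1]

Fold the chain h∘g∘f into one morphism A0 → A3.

  0 f-->1 g-->0 h-->2
  1 f-->1 g-->0 h-->2
  2 f-->2 g-->1 h-->1
  3 f-->1 g-->0 h-->2
  4 f-->2 g-->1 h-->1
result: [0:2; 1:2; 2:1; 3:2; 4:1]

Answer: [0:2; 1:2; 2:1; 3:2; 4:1]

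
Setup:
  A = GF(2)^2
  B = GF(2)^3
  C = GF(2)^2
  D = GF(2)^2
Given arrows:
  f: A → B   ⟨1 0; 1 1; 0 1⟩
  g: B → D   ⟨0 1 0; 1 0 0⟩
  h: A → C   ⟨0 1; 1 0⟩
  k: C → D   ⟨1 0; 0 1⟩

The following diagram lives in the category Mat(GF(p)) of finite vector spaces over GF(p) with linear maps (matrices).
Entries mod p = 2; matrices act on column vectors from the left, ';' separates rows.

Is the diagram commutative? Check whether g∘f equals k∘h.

1) trace f;g:
  e0=(1,0) f→(1,1,0) g→(1,1)
  e1=(0,1) f→(0,1,1) g→(1,0)
  result₁ = ⟨1 1; 1 0⟩
2) trace h;k:
  e0=(1,0) h→(0,1) k→(0,1)
  e1=(0,1) h→(1,0) k→(1,0)
  result₂ = ⟨0 1; 1 0⟩
Equal? differ; not commutative

Answer: DOES NOT COMMUTE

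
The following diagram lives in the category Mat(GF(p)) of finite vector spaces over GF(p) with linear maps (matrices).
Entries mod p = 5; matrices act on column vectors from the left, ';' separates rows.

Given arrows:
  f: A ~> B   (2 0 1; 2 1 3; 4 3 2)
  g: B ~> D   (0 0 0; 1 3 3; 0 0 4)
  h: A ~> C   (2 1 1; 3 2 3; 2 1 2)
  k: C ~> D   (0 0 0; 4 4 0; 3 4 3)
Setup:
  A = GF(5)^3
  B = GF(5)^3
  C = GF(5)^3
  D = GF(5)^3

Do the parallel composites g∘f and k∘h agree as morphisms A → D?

Answer: DOES NOT COMMUTE

Trace:
1) trace f;g:
  e0=(1,0,0) f~>(2,2,4) g~>(0,0,1)
  e1=(0,1,0) f~>(0,1,3) g~>(0,2,2)
  e2=(0,0,1) f~>(1,3,2) g~>(0,1,3)
  ⟦path⟧₁ = (0 0 0; 0 2 1; 1 2 3)
2) trace h;k:
  e0=(1,0,0) h~>(2,3,2) k~>(0,0,4)
  e1=(0,1,0) h~>(1,2,1) k~>(0,2,4)
  e2=(0,0,1) h~>(1,3,2) k~>(0,1,1)
  ⟦path⟧₂ = (0 0 0; 0 2 1; 4 4 1)
Equal? differ; not commutative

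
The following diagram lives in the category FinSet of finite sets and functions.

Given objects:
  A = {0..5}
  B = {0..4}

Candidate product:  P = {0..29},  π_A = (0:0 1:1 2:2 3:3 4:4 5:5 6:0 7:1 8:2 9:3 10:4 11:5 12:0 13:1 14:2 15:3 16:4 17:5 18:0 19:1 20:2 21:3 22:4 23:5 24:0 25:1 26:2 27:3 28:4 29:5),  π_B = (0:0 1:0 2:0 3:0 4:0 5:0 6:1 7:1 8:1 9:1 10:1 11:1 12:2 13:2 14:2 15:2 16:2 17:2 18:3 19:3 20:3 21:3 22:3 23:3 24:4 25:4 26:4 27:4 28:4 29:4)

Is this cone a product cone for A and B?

|A|·|B| = 6·5 = 30;  |P| = 30
Check the pairing map k ↦ (π_A(k), π_B(k)):
  0 : (0,0)
  1 : (1,0)
  2 : (2,0)
  3 : (3,0)
  4 : (4,0)
  5 : (5,0)
  6 : (0,1)
  7 : (1,1)
  8 : (2,1)
  9 : (3,1)
  10 : (4,1)
  11 : (5,1)
  12 : (0,2)
  13 : (1,2)
  14 : (2,2)
  15 : (3,2)
  16 : (4,2)
  17 : (5,2)
  18 : (0,3)
  19 : (1,3)
  20 : (2,3)
  21 : (3,3)
  22 : (4,3)
  23 : (5,3)
  24 : (0,4)
  25 : (1,4)
  26 : (2,4)
  27 : (3,4)
  28 : (4,4)
  29 : (5,4)
distinct pairs in image: 30 / 30 needed
  → bijection onto A×B; projections well-typed.

Answer: VALID PRODUCT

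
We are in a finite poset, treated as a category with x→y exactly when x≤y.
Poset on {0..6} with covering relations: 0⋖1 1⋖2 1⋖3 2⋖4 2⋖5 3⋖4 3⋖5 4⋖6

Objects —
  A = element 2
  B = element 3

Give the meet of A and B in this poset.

Answer: A∧B = 1

Work:
{x : x⊑A ∧ x⊑B} = {0,1}  (A=2, B=3)
  0 ⊑ 1
  1 ⊑ 1
glb = 1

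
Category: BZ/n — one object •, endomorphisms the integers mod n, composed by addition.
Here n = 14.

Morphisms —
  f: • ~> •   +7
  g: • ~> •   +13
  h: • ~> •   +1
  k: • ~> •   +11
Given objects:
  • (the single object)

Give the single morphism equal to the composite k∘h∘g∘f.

  0 +7≡7 +13≡6 +1≡7 +11≡4  (mod 14)
⟦path⟧: +4

Answer: +4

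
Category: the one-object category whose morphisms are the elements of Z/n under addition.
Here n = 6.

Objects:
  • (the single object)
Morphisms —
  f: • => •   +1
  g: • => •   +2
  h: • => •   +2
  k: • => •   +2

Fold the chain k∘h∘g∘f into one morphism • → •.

Answer: +1

Trace:
  0 +1≡1 +2≡3 +2≡5 +2≡1  (mod 6)
result: +1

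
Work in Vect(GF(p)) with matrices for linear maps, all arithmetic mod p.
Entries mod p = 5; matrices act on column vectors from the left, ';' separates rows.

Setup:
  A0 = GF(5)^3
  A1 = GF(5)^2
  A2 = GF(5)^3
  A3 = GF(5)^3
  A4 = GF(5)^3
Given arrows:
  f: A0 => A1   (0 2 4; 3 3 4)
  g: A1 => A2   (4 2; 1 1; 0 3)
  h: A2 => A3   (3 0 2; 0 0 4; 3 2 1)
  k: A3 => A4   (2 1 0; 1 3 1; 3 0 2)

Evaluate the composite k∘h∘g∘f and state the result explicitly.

  e0=(1,0,0) f=>(0,3) g=>(1,3,4) h=>(1,1,3) k=>(3,2,4)
  e1=(0,1,0) f=>(2,3) g=>(4,0,4) h=>(0,1,1) k=>(1,4,2)
  e2=(0,0,1) f=>(4,4) g=>(4,3,2) h=>(1,3,0) k=>(0,0,3)
composite: (3 1 0; 2 4 0; 4 2 3)

Answer: (3 1 0; 2 4 0; 4 2 3)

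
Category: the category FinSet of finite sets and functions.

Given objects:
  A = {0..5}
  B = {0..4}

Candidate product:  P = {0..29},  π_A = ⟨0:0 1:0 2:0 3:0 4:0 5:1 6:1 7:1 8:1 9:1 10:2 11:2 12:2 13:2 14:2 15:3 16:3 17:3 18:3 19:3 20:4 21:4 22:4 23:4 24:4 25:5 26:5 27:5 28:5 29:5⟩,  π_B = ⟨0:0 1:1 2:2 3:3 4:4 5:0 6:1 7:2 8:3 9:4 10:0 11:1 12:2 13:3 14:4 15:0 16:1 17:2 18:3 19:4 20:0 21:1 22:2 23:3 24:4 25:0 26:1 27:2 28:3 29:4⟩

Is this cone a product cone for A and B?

Answer: VALID PRODUCT

Derivation:
|A|·|B| = 6·5 = 30;  |P| = 30
Check the pairing map k ↦ (π_A(k), π_B(k)):
  0 : (0,0)
  1 : (0,1)
  2 : (0,2)
  3 : (0,3)
  4 : (0,4)
  5 : (1,0)
  6 : (1,1)
  7 : (1,2)
  8 : (1,3)
  9 : (1,4)
  10 : (2,0)
  11 : (2,1)
  12 : (2,2)
  13 : (2,3)
  14 : (2,4)
  15 : (3,0)
  16 : (3,1)
  17 : (3,2)
  18 : (3,3)
  19 : (3,4)
  20 : (4,0)
  21 : (4,1)
  22 : (4,2)
  23 : (4,3)
  24 : (4,4)
  25 : (5,0)
  26 : (5,1)
  27 : (5,2)
  28 : (5,3)
  29 : (5,4)
distinct pairs in image: 30 / 30 needed
  → bijection onto A×B; projections well-typed.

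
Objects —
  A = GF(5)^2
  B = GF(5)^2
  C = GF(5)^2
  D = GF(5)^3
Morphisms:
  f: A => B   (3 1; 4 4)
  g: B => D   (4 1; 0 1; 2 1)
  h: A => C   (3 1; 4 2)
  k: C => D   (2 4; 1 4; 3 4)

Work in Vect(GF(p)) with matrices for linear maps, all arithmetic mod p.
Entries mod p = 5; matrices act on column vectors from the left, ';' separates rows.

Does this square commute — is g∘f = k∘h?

Along f;g (path 1):
  e0=(1,0) f=>(3,4) g=>(1,4,0)
  e1=(0,1) f=>(1,4) g=>(3,4,1)
  result₁ = (1 3; 4 4; 0 1)
Along h;k (path 2):
  e0=(1,0) h=>(3,4) k=>(2,4,0)
  e1=(0,1) h=>(1,2) k=>(0,4,1)
  result₂ = (2 0; 4 4; 0 1)
Equal? differ; not commutative

Answer: DOES NOT COMMUTE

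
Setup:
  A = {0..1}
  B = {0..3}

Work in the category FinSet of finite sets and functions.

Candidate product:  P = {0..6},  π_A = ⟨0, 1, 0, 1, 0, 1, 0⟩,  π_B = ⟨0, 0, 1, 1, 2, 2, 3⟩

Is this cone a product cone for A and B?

|A|·|B| = 2·4 = 8;  |P| = 7
  → cardinalities differ; no bijection possible.

Answer: NOT A VALID PRODUCT — |P|=7 ≠ |A|·|B|=8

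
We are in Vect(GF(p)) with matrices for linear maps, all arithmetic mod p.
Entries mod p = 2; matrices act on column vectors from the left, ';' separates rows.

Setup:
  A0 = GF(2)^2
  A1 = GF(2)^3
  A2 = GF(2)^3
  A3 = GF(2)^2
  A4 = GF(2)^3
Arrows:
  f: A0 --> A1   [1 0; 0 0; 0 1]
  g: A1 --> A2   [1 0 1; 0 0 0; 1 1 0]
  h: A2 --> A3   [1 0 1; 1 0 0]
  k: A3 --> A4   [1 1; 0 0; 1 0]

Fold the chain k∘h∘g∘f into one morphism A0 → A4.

Answer: [1 0; 0 0; 0 1]

Work:
  e0=(1,0) f-->(1,0,0) g-->(1,0,1) h-->(0,1) k-->(1,0,0)
  e1=(0,1) f-->(0,0,1) g-->(1,0,0) h-->(1,1) k-->(0,0,1)
⟦path⟧: [1 0; 0 0; 0 1]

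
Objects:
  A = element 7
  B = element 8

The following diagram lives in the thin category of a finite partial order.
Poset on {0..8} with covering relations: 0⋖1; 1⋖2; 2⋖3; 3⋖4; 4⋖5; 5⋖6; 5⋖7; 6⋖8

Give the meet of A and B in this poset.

{x : x≤A ∧ x≤B} = {0,1,2,3,4,5}  (A=7, B=8)
  0 ≤ 5
  1 ≤ 5
  2 ≤ 5
  3 ≤ 5
  4 ≤ 5
  5 ≤ 5
glb = 5

Answer: A∧B = 5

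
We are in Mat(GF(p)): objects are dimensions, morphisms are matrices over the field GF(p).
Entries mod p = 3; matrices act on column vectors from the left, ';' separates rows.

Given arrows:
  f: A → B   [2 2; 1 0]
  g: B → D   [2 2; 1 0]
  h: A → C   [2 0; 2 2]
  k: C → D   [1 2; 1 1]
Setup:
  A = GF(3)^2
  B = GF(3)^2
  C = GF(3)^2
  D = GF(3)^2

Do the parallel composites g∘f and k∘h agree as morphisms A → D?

1) trace f;g:
  e0=[1,0] f→[2,1] g→[0,2]
  e1=[0,1] f→[2,0] g→[1,2]
  result₁ = [0 1; 2 2]
2) trace h;k:
  e0=[1,0] h→[2,2] k→[0,1]
  e1=[0,1] h→[0,2] k→[1,2]
  result₂ = [0 1; 1 2]
Equal? distinct morphisms ✗

Answer: DOES NOT COMMUTE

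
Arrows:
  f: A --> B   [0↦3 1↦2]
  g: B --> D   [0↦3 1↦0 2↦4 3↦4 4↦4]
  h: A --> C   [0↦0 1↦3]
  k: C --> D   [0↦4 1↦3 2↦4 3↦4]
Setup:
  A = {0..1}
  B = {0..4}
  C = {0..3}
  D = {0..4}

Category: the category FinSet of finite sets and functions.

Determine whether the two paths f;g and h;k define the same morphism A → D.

1) trace f;g:
  0 f-->3 g-->4
  1 f-->2 g-->4
  composite₁ = [0↦4 1↦4]
2) trace h;k:
  0 h-->0 k-->4
  1 h-->3 k-->4
  composite₂ = [0↦4 1↦4]
Equal? equal; square commutes

Answer: COMMUTES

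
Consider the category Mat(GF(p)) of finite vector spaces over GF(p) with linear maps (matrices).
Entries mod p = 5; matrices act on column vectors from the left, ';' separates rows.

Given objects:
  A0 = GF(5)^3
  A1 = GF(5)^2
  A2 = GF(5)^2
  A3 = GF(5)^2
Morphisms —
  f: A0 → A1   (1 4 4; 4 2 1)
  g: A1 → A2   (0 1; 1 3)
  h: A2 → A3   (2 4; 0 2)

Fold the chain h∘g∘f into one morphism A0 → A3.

Answer: (0 4 0; 1 0 4)

Derivation:
  e0=[1,0,0] f→[1,4] g→[4,3] h→[0,1]
  e1=[0,1,0] f→[4,2] g→[2,0] h→[4,0]
  e2=[0,0,1] f→[4,1] g→[1,2] h→[0,4]
⟦path⟧: (0 4 0; 1 0 4)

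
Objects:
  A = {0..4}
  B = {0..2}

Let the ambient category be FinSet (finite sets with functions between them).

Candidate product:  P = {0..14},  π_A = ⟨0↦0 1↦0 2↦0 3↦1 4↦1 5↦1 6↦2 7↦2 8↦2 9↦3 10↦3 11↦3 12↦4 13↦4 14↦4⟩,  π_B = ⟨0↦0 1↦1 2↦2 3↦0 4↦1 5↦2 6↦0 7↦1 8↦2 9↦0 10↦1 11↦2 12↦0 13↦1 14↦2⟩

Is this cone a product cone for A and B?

Answer: VALID PRODUCT

Derivation:
|A|·|B| = 5·3 = 15;  |P| = 15
Check the pairing map k ↦ (π_A(k), π_B(k)):
  0 ↦ (0,0)
  1 ↦ (0,1)
  2 ↦ (0,2)
  3 ↦ (1,0)
  4 ↦ (1,1)
  5 ↦ (1,2)
  6 ↦ (2,0)
  7 ↦ (2,1)
  8 ↦ (2,2)
  9 ↦ (3,0)
  10 ↦ (3,1)
  11 ↦ (3,2)
  12 ↦ (4,0)
  13 ↦ (4,1)
  14 ↦ (4,2)
distinct pairs in image: 15 / 15 needed
  → bijection onto A×B; projections well-typed.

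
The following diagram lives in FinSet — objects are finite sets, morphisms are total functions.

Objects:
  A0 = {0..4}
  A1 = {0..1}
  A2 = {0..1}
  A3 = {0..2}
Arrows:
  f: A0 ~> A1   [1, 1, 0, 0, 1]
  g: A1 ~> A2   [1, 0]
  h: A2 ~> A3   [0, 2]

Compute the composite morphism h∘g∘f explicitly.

  0 f~>1 g~>0 h~>0
  1 f~>1 g~>0 h~>0
  2 f~>0 g~>1 h~>2
  3 f~>0 g~>1 h~>2
  4 f~>1 g~>0 h~>0
⟦path⟧: [0, 0, 2, 2, 0]

Answer: [0, 0, 2, 2, 0]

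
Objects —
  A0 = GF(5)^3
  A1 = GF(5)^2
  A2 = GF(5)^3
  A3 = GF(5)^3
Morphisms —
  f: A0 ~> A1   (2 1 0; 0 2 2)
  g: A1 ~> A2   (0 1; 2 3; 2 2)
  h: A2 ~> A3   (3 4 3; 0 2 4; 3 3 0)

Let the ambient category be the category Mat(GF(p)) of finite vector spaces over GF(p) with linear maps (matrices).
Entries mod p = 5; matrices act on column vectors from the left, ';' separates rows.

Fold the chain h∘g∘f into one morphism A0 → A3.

Answer: (3 1 2; 4 0 3; 2 0 4)

Trace:
  e0=⟨1,0,0⟩ f~>⟨2,0⟩ g~>⟨0,4,4⟩ h~>⟨3,4,2⟩
  e1=⟨0,1,0⟩ f~>⟨1,2⟩ g~>⟨2,3,1⟩ h~>⟨1,0,0⟩
  e2=⟨0,0,1⟩ f~>⟨0,2⟩ g~>⟨2,1,4⟩ h~>⟨2,3,4⟩
composite: (3 1 2; 4 0 3; 2 0 4)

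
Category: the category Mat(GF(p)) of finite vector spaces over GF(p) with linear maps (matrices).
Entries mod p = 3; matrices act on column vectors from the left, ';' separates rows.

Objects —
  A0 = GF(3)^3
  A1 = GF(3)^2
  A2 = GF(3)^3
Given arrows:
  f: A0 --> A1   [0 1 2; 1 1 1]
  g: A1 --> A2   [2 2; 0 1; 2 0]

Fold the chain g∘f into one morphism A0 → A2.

Answer: [2 1 0; 1 1 1; 0 2 1]

Work:
  e0=⟨1,0,0⟩ f-->⟨0,1⟩ g-->⟨2,1,0⟩
  e1=⟨0,1,0⟩ f-->⟨1,1⟩ g-->⟨1,1,2⟩
  e2=⟨0,0,1⟩ f-->⟨2,1⟩ g-->⟨0,1,1⟩
⟦path⟧: [2 1 0; 1 1 1; 0 2 1]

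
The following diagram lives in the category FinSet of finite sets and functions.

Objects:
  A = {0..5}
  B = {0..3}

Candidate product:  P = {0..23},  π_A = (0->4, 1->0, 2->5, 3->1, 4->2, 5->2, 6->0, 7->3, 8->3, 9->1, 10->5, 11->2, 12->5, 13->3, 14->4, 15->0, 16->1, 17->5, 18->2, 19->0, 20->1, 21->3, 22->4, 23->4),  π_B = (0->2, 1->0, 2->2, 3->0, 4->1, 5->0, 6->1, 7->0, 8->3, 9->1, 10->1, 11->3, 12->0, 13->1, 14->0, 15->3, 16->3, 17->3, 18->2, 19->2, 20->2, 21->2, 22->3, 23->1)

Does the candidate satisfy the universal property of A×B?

|A|·|B| = 6·4 = 24;  |P| = 24
Check the pairing map k ↦ (π_A(k), π_B(k)):
  0 -> (4,2)
  1 -> (0,0)
  2 -> (5,2)
  3 -> (1,0)
  4 -> (2,1)
  5 -> (2,0)
  6 -> (0,1)
  7 -> (3,0)
  8 -> (3,3)
  9 -> (1,1)
  10 -> (5,1)
  11 -> (2,3)
  12 -> (5,0)
  13 -> (3,1)
  14 -> (4,0)
  15 -> (0,3)
  16 -> (1,3)
  17 -> (5,3)
  18 -> (2,2)
  19 -> (0,2)
  20 -> (1,2)
  21 -> (3,2)
  22 -> (4,3)
  23 -> (4,1)
distinct pairs in image: 24 / 24 needed
  → bijection onto A×B; projections well-typed.

Answer: VALID PRODUCT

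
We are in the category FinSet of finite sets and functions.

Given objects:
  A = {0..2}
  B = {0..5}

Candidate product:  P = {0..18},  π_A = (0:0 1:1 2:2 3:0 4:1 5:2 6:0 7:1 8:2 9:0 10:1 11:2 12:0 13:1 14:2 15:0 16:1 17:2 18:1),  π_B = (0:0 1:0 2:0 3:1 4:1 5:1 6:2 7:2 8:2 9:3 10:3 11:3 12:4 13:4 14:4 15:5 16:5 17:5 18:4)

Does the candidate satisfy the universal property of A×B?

Answer: NOT A VALID PRODUCT — |P|=19 ≠ |A|·|B|=18

Work:
|A|·|B| = 3·6 = 18;  |P| = 19
  → cardinalities differ; no bijection possible.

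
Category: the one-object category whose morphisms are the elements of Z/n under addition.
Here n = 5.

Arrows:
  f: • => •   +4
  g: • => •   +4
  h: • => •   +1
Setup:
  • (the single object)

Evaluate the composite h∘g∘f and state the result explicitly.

Answer: +4

Derivation:
  0 +4≡4 +4≡3 +1≡4  (mod 5)
composite: +4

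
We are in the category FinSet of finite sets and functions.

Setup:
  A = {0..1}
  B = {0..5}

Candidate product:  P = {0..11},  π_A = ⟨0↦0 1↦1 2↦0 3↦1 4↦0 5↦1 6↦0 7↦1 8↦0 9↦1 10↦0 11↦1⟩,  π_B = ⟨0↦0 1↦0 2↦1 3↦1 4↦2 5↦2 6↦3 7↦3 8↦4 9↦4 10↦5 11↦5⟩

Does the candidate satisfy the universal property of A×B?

|A|·|B| = 2·6 = 12;  |P| = 12
Check the pairing map k ↦ (π_A(k), π_B(k)):
  0 ↦ (0,0)
  1 ↦ (1,0)
  2 ↦ (0,1)
  3 ↦ (1,1)
  4 ↦ (0,2)
  5 ↦ (1,2)
  6 ↦ (0,3)
  7 ↦ (1,3)
  8 ↦ (0,4)
  9 ↦ (1,4)
  10 ↦ (0,5)
  11 ↦ (1,5)
distinct pairs in image: 12 / 12 needed
  → bijection onto A×B; projections well-typed.

Answer: VALID PRODUCT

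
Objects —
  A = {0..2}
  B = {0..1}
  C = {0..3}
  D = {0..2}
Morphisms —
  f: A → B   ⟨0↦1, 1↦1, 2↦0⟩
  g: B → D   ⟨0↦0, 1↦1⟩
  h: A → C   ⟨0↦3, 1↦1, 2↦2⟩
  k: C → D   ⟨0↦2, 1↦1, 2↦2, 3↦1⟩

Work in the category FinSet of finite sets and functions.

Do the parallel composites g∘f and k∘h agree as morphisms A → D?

Along f;g (path 1):
  0 f→1 g→1
  1 f→1 g→1
  2 f→0 g→0
  composite₁ = ⟨0↦1, 1↦1, 2↦0⟩
Along h;k (path 2):
  0 h→3 k→1
  1 h→1 k→1
  2 h→2 k→2
  composite₂ = ⟨0↦1, 1↦1, 2↦2⟩
Equal? NO — does not commute

Answer: DOES NOT COMMUTE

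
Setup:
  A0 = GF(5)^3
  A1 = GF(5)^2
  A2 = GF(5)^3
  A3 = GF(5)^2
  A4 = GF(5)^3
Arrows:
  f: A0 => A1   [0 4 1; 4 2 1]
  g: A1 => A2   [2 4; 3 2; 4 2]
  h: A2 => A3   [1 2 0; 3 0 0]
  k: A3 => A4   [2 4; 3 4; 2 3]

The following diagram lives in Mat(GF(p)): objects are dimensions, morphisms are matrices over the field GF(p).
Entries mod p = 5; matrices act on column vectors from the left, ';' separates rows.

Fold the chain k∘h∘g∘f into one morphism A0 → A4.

  e0=⟨1,0,0⟩ f=>⟨0,4⟩ g=>⟨1,3,3⟩ h=>⟨2,3⟩ k=>⟨1,3,3⟩
  e1=⟨0,1,0⟩ f=>⟨4,2⟩ g=>⟨1,1,0⟩ h=>⟨3,3⟩ k=>⟨3,1,0⟩
  e2=⟨0,0,1⟩ f=>⟨1,1⟩ g=>⟨1,0,1⟩ h=>⟨1,3⟩ k=>⟨4,0,1⟩
composite: [1 3 4; 3 1 0; 3 0 1]

Answer: [1 3 4; 3 1 0; 3 0 1]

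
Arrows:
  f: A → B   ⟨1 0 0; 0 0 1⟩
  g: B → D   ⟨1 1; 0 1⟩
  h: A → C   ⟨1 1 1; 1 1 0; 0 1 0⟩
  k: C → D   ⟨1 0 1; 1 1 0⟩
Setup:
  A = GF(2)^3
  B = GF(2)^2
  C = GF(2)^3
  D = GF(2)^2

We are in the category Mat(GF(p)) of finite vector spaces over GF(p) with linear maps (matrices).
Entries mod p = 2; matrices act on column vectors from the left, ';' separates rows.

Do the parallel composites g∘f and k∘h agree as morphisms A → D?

Path 1 = f;g:
  e0=(1,0,0) f→(1,0) g→(1,0)
  e1=(0,1,0) f→(0,0) g→(0,0)
  e2=(0,0,1) f→(0,1) g→(1,1)
  composite₁ = ⟨1 0 1; 0 0 1⟩
Path 2 = h;k:
  e0=(1,0,0) h→(1,1,0) k→(1,0)
  e1=(0,1,0) h→(1,1,1) k→(0,0)
  e2=(0,0,1) h→(1,0,0) k→(1,1)
  composite₂ = ⟨1 0 1; 0 0 1⟩
Equal? equal; square commutes

Answer: COMMUTES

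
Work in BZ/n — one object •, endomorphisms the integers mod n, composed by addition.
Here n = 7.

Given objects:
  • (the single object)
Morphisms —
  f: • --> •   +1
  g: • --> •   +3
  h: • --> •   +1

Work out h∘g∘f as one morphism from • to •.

  0 +1≡1 +3≡4 +1≡5  (mod 7)
result: +5

Answer: +5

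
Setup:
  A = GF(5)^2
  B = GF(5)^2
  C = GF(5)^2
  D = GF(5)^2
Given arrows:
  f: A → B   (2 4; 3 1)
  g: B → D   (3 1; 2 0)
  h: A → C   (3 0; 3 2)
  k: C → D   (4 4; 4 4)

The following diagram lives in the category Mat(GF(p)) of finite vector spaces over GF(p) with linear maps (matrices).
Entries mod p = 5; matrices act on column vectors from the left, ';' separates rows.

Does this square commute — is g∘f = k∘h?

1) trace f;g:
  e0=(1,0) f→(2,3) g→(4,4)
  e1=(0,1) f→(4,1) g→(3,3)
  result₁ = (4 3; 4 3)
2) trace h;k:
  e0=(1,0) h→(3,3) k→(4,4)
  e1=(0,1) h→(0,2) k→(3,3)
  result₂ = (4 3; 4 3)
Equal? equal; square commutes

Answer: COMMUTES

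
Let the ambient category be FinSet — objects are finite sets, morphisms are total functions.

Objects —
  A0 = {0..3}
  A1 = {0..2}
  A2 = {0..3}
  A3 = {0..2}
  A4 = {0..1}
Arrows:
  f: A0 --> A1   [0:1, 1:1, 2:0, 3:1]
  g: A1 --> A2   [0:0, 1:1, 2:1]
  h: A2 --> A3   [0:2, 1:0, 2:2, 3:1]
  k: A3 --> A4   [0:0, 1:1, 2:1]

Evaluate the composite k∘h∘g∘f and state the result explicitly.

Answer: [0:0, 1:0, 2:1, 3:0]

Work:
  0 f-->1 g-->1 h-->0 k-->0
  1 f-->1 g-->1 h-->0 k-->0
  2 f-->0 g-->0 h-->2 k-->1
  3 f-->1 g-->1 h-->0 k-->0
result: [0:0, 1:0, 2:1, 3:0]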